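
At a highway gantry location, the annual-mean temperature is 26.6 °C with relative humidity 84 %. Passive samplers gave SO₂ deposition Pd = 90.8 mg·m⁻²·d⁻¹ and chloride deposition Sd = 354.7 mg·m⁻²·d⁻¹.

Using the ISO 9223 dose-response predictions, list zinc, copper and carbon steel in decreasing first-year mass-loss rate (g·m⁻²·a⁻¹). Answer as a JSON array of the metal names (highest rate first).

zinc: T>10 °C ⇒ hinge -0.071·(26.6−10) = -1.1786
  Pd branch = 0.0129·Pd^0.44·e^(0.046·RH+f) = 1.375 μm/a
  Sd branch = 0.0175·Sd^0.57·e^(0.008·RH+0.085·T) = 9.338 μm/a
  r_corr = 1.375 + 9.338 = 10.71 μm/a
  mass loss = 10.71 μm/a × 7.14 g/cm³ = 76.49 g·m⁻²·a⁻¹
copper: f(T) = -0.080·(T−10) [T>10 °C] = -1.3280
  Pd branch = 0.0053·Pd^0.26·e^(0.059·RH+f) = 0.6442 μm/a
  Sd branch = 0.01025·Sd^0.27·e^(0.036·RH+0.049·T) = 3.789 μm/a
  sum: 0.6442 + 3.789 → r_corr = 4.433 μm/a
  mass loss = 4.433 μm/a × 8.96 g/cm³ = 39.72 g·m⁻²·a⁻¹
carbon steel: temperature factor f = -0.054·(16.6) = -0.8964
  SO₂ term: 1.77·90.8^0.52·exp(0.02·84-0.8964) = 40.41
  Cl⁻ term: 0.102·354.7^0.62·exp(0.033·84+0.04·26.6) = 180.1
  r_corr = 40.41 + 180.1 = 220.5 μm/a
  mass loss = 220.5 μm/a × 7.85 g/cm³ = 1731 g·m⁻²·a⁻¹
Ordering by g·m⁻²·a⁻¹: carbon steel (1730) > zinc (76.5) > copper (39.7)

["carbon steel", "zinc", "copper"]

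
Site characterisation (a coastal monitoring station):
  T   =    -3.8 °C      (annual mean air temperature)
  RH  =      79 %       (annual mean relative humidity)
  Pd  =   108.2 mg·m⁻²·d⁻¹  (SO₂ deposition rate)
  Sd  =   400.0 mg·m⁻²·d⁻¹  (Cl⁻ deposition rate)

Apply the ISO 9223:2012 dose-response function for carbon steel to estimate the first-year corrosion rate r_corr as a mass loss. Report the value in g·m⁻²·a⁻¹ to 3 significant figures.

carbon steel: temperature factor f = +0.150·(-13.8) = -2.0700
  SO₂ term: 1.77·108.2^0.52·exp(0.02·79-2.0700) = 12.39
  Cl⁻ term: 0.102·400.0^0.62·exp(0.033·79+0.04·-3.8) = 48.76
  r_corr = 12.39 + 48.76 = 61.15 μm/a
Convert to mass loss: 61.15 μm/a × 7.85 g/cm³ = 480 g·m⁻²·a⁻¹

r_corr = 480 g·m⁻²·a⁻¹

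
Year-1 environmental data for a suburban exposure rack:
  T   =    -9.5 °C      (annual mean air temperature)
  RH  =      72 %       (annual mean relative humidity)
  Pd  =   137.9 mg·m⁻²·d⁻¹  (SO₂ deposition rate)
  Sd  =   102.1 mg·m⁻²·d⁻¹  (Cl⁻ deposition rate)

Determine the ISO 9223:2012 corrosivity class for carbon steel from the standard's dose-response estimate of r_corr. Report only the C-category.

carbon steel: f(T) = +0.150·(T−10) [T≤10 °C] = -2.9250
  Pd branch = 1.77·Pd^0.52·e^(0.02·RH+f) = 5.195 μm/a
  Cl⁻ term: 0.102·102.1^0.62·exp(0.033·72+0.04·-9.5) = 13.21
  sum: 5.195 + 13.21 → r_corr = 18.41 μm/a
ISO 9223 Table 2 (carbon steel): 1.3 < 18.4 ≤ 25 μm/a ⇒ C2

C2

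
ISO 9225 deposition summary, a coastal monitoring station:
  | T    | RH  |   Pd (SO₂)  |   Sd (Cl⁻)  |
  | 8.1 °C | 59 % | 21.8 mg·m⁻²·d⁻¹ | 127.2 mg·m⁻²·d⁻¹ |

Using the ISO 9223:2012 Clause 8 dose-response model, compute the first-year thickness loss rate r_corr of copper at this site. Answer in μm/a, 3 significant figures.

copper: T≤10 °C ⇒ hinge +0.126·(8.1−10) = -0.2394
  SO₂ term: 0.0053·21.8^0.26·exp(0.059·59-0.2394) = 0.3021
  Cl⁻ term: 0.01025·127.2^0.27·exp(0.036·59+0.049·8.1) = 0.4718
  sum: 0.3021 + 0.4718 → r_corr = 0.7738 μm/a

r_corr = 0.774 μm/a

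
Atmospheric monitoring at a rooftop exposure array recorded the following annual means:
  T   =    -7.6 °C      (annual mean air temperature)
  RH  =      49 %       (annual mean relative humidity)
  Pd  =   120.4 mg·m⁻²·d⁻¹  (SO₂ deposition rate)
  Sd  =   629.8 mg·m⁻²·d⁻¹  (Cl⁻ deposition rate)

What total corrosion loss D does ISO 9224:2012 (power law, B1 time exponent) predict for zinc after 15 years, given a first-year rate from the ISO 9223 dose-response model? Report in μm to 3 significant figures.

D(15) = 9.52 μm

zinc: f(T) = +0.038·(T−10) [T≤10 °C] = -0.6688
  SO₂ term: 0.0129·120.4^0.44·exp(0.046·49-0.6688) = 0.5182
  Sd branch = 0.0175·Sd^0.57·e^(0.008·RH+0.085·T) = 0.5349 μm/a
  r_corr = 0.5182 + 0.5349 = 1.053 μm/a
Long-term exponent b (ISO 9224 Table 2, B1) = 0.813
  D(15) = 1.053 × 15^0.813 = 1.053 × 9.04 = 9.52 μm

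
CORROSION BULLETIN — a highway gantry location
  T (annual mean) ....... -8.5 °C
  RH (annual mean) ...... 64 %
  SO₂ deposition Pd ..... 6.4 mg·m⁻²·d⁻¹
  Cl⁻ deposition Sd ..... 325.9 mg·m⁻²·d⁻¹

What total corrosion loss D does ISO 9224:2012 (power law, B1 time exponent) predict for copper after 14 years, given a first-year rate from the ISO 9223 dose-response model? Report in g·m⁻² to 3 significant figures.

copper: T≤10 °C ⇒ hinge +0.126·(-8.5−10) = -2.3310
  Pd branch = 0.0053·Pd^0.26·e^(0.059·RH+f) = 0.03643 μm/a
  Cl⁻ term: 0.01025·325.9^0.27·exp(0.036·64+0.049·-8.5) = 0.3228
  r_corr = 0.03643 + 0.3228 = 0.3593 μm/a
Long-term exponent b (ISO 9224 Table 2, B1) = 0.667
  D(14) = 0.3593 × 14^0.667 = 0.3593 × 5.814 = 2.089 μm
  Mass loss = 2.089 μm × 8.96 g/cm³ = 18.72 g·m⁻²

D(14) = 18.7 g·m⁻²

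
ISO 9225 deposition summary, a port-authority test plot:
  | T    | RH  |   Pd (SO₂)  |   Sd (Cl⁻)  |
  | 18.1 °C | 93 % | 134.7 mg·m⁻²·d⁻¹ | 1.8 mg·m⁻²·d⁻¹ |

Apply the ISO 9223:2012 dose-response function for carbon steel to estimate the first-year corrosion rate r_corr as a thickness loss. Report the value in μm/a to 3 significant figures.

r_corr = 101 μm/a

carbon steel: temperature factor f = -0.054·(8.1) = -0.4374
  Pd branch = 1.77·Pd^0.52·e^(0.02·RH+f) = 93.99 μm/a
  Cl⁻ term: 0.102·1.8^0.62·exp(0.033·93+0.04·18.1) = 6.519
  sum: 93.99 + 6.519 → r_corr = 100.5 μm/a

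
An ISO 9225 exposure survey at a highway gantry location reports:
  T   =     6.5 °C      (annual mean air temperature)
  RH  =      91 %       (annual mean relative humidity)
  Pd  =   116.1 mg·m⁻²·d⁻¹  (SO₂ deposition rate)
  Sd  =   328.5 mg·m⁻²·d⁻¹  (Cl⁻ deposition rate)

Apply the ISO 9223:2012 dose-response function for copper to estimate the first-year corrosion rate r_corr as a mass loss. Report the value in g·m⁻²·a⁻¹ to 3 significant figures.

copper: f(T) = +0.126·(T−10) [T≤10 °C] = -0.4410
  Pd branch = 0.0053·Pd^0.26·e^(0.059·RH+f) = 2.52 μm/a
  Cl⁻ term: 0.01025·328.5^0.27·exp(0.036·91+0.049·6.5) = 1.783
  sum: 2.52 + 1.783 → r_corr = 4.303 μm/a
Convert to mass loss: 4.303 μm/a × 8.96 g/cm³ = 38.56 g·m⁻²·a⁻¹

r_corr = 38.6 g·m⁻²·a⁻¹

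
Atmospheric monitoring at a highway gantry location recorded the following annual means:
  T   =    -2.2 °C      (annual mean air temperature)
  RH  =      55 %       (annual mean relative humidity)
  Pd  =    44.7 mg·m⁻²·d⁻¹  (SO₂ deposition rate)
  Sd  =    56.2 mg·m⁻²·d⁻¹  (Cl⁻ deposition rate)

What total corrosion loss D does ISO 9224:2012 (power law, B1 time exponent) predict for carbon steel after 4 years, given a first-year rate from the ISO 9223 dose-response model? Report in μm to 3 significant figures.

carbon steel: T≤10 °C ⇒ hinge +0.150·(-2.2−10) = -1.8300
  SO₂ term: 1.77·44.7^0.52·exp(0.02·55-1.8300) = 6.153
  Sd branch = 0.102·Sd^0.62·e^(0.033·RH+0.04·T) = 6.974 μm/a
  r_corr = 6.153 + 6.974 = 13.13 μm/a
Long-term exponent b (ISO 9224 Table 2, B1) = 0.523
  D(4) = 13.13 × 4^0.523 = 13.13 × 2.065 = 27.1 μm

D(4) = 27.1 μm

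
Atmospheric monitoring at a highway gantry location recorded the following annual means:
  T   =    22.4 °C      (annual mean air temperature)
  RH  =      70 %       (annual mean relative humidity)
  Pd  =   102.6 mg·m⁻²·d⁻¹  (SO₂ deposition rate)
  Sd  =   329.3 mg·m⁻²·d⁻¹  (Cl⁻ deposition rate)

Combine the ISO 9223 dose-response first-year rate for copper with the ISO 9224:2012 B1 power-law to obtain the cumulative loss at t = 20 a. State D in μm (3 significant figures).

copper: temperature factor f = -0.080·(12.4) = -0.9920
  SO₂ term: 0.0053·102.6^0.26·exp(0.059·70-0.9920) = 0.4074
  Cl⁻ term: 0.01025·329.3^0.27·exp(0.036·70+0.049·22.4) = 1.826
  r_corr = 0.4074 + 1.826 = 2.234 μm/a
ISO 9224: D(t) = r_corr · t^b with b = 0.667 (copper, B1)
  D(20) = 2.234 × 20^0.667 = 2.234 × 7.375 = 16.47 μm

D(20) = 16.5 μm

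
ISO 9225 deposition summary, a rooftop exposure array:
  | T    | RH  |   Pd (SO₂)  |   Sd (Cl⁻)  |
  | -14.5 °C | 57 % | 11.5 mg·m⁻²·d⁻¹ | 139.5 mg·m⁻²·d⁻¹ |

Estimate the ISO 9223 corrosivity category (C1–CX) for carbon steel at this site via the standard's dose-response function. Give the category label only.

C2

carbon steel: temperature factor f = +0.150·(-24.5) = -3.6750
  Pd branch = 1.77·Pd^0.52·e^(0.02·RH+f) = 0.4996 μm/a
  Cl⁻ term: 0.102·139.5^0.62·exp(0.033·57+0.04·-14.5) = 8.003
  r_corr = 0.4996 + 8.003 = 8.503 μm/a
8.5 μm/a falls in (1.3, 25] for carbon steel → category C2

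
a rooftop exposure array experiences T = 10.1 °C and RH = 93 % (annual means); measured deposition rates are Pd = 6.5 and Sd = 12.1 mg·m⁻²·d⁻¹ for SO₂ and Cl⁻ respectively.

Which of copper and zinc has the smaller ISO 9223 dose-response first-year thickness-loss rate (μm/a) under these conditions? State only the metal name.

zinc

copper: f(T) = -0.080·(T−10) [T>10 °C] = -0.0080
  SO₂ term: 0.0053·6.5^0.26·exp(0.059·93-0.0080) = 2.066
  Sd branch = 0.01025·Sd^0.27·e^(0.036·RH+0.049·T) = 0.9376 μm/a
  r_corr = 2.066 + 0.9376 = 3.004 μm/a
zinc: T>10 °C ⇒ hinge -0.071·(10.1−10) = -0.0071
  SO₂ term: 0.0129·6.5^0.44·exp(0.046·93-0.0071) = 2.104
  Cl⁻ term: 0.0175·12.1^0.57·exp(0.008·93+0.085·10.1) = 0.3599
  sum: 2.104 + 0.3599 → r_corr = 2.464 μm/a
Ordering by μm/a: copper (3) > zinc (2.46)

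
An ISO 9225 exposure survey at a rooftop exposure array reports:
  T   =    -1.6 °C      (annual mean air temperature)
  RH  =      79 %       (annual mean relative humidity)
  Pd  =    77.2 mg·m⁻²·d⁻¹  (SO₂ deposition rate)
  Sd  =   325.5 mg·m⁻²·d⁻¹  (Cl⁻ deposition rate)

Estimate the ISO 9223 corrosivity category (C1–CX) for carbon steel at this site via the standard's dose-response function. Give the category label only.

C4

carbon steel: temperature factor f = +0.150·(-11.6) = -1.7400
  sulphur-dioxide contribution → 14.46 μm/a
  chloride contribution → 46.86 μm/a
  total first-year rate 61.31 μm/a
ISO 9223 Table 2 (carbon steel): 50 < 61.3 ≤ 80 μm/a ⇒ C4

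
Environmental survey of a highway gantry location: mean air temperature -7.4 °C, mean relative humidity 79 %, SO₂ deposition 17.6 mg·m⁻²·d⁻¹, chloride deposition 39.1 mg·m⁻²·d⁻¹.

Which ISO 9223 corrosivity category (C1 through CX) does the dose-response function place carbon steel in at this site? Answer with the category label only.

carbon steel: f(T) = +0.150·(T−10) [T≤10 °C] = -2.6100
  sulphur-dioxide contribution → 2.807 μm/a
  chloride contribution → 9.986 μm/a
  total first-year rate 12.79 μm/a
12.8 μm/a falls in (1.3, 25] for carbon steel → category C2

C2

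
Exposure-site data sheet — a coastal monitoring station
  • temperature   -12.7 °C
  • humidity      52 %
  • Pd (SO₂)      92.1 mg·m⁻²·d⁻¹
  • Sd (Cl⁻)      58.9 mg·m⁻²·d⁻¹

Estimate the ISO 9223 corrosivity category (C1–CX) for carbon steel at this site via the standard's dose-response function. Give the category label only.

carbon steel: f(T) = +0.150·(T−10) [T≤10 °C] = -3.4050
  sulphur-dioxide contribution → 1.747 μm/a
  chloride contribution → 4.273 μm/a
  ⇒ r_corr(carbon steel) = 6.02 μm/a
Category bounds: 1.3…25 μm/a bracket r_corr ⇒ C2

C2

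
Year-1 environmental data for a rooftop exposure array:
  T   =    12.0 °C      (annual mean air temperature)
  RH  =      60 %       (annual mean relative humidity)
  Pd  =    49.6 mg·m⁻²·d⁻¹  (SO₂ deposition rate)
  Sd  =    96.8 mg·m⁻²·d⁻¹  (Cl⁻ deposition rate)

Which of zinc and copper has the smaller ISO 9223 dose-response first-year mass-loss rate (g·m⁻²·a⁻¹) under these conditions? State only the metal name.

zinc: temperature factor f = -0.071·(2.0) = -0.1420
  Pd branch = 0.0129·Pd^0.44·e^(0.046·RH+f) = 0.9853 μm/a
  Cl⁻ term: 0.0175·96.8^0.57·exp(0.008·60+0.085·12.0) = 1.063
  r_corr = 0.9853 + 1.063 = 2.048 μm/a
  mass loss = 2.048 μm/a × 7.14 g/cm³ = 14.62 g·m⁻²·a⁻¹
copper: T>10 °C ⇒ hinge -0.080·(12.0−10) = -0.1600
  SO₂ term: 0.0053·49.6^0.26·exp(0.059·60-0.1600) = 0.4296
  Cl⁻ term: 0.01025·96.8^0.27·exp(0.036·60+0.049·12.0) = 0.55
  r_corr = 0.4296 + 0.55 = 0.9795 μm/a
  mass loss = 0.9795 μm/a × 8.96 g/cm³ = 8.777 g·m⁻²·a⁻¹
Ordering by g·m⁻²·a⁻¹: zinc (14.6) > copper (8.78)

copper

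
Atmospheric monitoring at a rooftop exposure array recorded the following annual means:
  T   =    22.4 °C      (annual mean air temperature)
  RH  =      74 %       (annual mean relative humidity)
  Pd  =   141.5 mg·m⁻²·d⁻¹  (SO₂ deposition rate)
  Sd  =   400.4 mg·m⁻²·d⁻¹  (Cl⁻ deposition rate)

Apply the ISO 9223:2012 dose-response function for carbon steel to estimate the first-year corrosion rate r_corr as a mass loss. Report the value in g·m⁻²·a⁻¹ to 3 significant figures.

carbon steel: f(T) = -0.054·(T−10) [T>10 °C] = -0.6696
  sulphur-dioxide contribution → 52.28 μm/a
  chloride contribution → 118 μm/a
  total first-year rate 170.3 μm/a
Convert to mass loss: 170.3 μm/a × 7.85 g/cm³ = 1337 g·m⁻²·a⁻¹

r_corr = 1.34e+03 g·m⁻²·a⁻¹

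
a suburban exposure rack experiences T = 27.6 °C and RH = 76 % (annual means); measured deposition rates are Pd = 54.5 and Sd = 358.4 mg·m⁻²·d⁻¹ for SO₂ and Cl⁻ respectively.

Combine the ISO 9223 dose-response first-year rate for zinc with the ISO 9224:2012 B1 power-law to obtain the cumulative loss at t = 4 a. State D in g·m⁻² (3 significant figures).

zinc: T>10 °C ⇒ hinge -0.071·(27.6−10) = -1.2496
  Pd branch = 0.0129·Pd^0.44·e^(0.046·RH+f) = 0.7083 μm/a
  Sd branch = 0.0175·Sd^0.57·e^(0.008·RH+0.085·T) = 9.593 μm/a
  r_corr = 0.7083 + 9.593 = 10.3 μm/a
ISO 9224: D(t) = r_corr · t^b with b = 0.813 (zinc, B1)
  D(4) = 10.3 × 4^0.813 = 10.3 × 3.087 = 31.79 μm
  Mass loss = 31.79 μm × 7.14 g/cm³ = 227 g·m⁻²

D(4) = 227 g·m⁻²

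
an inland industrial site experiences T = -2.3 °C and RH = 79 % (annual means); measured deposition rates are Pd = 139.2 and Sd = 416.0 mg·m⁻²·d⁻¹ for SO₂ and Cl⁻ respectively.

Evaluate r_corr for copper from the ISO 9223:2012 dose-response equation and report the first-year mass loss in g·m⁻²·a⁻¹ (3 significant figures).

r_corr = 11.0 g·m⁻²·a⁻¹

copper: temperature factor f = +0.126·(-12.3) = -1.5498
  Pd branch = 0.0053·Pd^0.26·e^(0.059·RH+f) = 0.4293 μm/a
  Sd branch = 0.01025·Sd^0.27·e^(0.036·RH+0.049·T) = 0.8018 μm/a
  r_corr = 0.4293 + 0.8018 = 1.231 μm/a
Convert to mass loss: 1.231 μm/a × 8.96 g/cm³ = 11.03 g·m⁻²·a⁻¹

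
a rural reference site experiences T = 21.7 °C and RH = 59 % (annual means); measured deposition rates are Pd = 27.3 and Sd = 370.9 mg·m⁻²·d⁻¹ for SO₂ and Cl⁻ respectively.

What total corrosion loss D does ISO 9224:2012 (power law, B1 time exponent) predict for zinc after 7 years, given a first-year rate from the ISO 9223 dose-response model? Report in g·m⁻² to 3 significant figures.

zinc: temperature factor f = -0.071·(11.7) = -0.8307
  SO₂ term: 0.0129·27.3^0.44·exp(0.046·59-0.8307) = 0.3634
  Sd branch = 0.0175·Sd^0.57·e^(0.008·RH+0.085·T) = 5.171 μm/a
  r_corr = 0.3634 + 5.171 = 5.534 μm/a
Power-law: D(7) = r_corr · 7^0.813
  D(7) = 5.534 × 7^0.813 = 5.534 × 4.865 = 26.92 μm
  Mass loss = 26.92 μm × 7.14 g/cm³ = 192.2 g·m⁻²

D(7) = 192 g·m⁻²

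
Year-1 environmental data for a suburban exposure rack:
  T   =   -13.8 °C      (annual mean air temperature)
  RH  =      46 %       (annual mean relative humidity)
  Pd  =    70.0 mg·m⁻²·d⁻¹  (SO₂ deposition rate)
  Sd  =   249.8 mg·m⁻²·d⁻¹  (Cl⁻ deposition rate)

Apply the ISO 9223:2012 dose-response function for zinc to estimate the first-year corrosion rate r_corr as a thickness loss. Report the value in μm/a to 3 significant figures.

zinc: temperature factor f = +0.038·(-23.8) = -0.9044
  sulphur-dioxide contribution → 0.2809 μm/a
  chloride contribution → 0.182 μm/a
  total first-year rate 0.4629 μm/a

r_corr = 0.463 μm/a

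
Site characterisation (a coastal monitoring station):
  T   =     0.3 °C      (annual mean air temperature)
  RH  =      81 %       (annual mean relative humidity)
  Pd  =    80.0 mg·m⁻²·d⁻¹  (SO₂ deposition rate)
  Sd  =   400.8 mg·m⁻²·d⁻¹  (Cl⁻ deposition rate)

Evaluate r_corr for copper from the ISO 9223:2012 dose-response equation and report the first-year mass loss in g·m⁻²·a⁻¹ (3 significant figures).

r_corr = 13.9 g·m⁻²·a⁻¹

copper: f(T) = +0.126·(T−10) [T≤10 °C] = -1.2222
  Pd branch = 0.0053·Pd^0.26·e^(0.059·RH+f) = 0.5805 μm/a
  Cl⁻ term: 0.01025·400.8^0.27·exp(0.036·81+0.049·0.3) = 0.9689
  r_corr = 0.5805 + 0.9689 = 1.549 μm/a
Convert to mass loss: 1.549 μm/a × 8.96 g/cm³ = 13.88 g·m⁻²·a⁻¹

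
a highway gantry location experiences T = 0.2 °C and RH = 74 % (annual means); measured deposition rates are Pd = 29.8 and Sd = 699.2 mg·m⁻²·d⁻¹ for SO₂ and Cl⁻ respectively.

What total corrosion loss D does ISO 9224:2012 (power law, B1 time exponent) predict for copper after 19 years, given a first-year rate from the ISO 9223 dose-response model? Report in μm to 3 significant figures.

copper: f(T) = +0.126·(T−10) [T≤10 °C] = -1.2348
  SO₂ term: 0.0053·29.8^0.26·exp(0.059·74-1.2348) = 0.2934
  Cl⁻ term: 0.01025·699.2^0.27·exp(0.036·74+0.049·0.2) = 0.8709
  r_corr = 0.2934 + 0.8709 = 1.164 μm/a
ISO 9224: D(t) = r_corr · t^b with b = 0.667 (copper, B1)
  D(19) = 1.164 × 19^0.667 = 1.164 × 7.127 = 8.298 μm

D(19) = 8.30 μm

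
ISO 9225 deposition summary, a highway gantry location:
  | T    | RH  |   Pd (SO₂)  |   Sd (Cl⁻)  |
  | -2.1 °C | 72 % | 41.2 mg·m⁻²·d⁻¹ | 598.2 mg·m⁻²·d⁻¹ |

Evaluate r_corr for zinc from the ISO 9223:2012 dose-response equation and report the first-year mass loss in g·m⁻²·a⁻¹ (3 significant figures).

zinc: temperature factor f = +0.038·(-12.1) = -0.4598
  sulphur-dioxide contribution → 1.148 μm/a
  chloride contribution → 0.9965 μm/a
  ⇒ r_corr(zinc) = 2.144 μm/a
Convert to mass loss: 2.144 μm/a × 7.14 g/cm³ = 15.31 g·m⁻²·a⁻¹

r_corr = 15.3 g·m⁻²·a⁻¹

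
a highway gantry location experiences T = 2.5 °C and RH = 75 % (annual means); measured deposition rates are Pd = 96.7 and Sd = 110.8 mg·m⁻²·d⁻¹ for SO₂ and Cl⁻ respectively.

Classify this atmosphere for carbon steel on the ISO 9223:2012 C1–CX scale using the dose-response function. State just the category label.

C4

carbon steel: f(T) = +0.150·(T−10) [T≤10 °C] = -1.1250
  Pd branch = 1.77·Pd^0.52·e^(0.02·RH+f) = 27.75 μm/a
  Sd branch = 0.102·Sd^0.62·e^(0.033·RH+0.04·T) = 24.8 μm/a
  sum: 27.75 + 24.8 → r_corr = 52.55 μm/a
Category bounds: 50…80 μm/a bracket r_corr ⇒ C4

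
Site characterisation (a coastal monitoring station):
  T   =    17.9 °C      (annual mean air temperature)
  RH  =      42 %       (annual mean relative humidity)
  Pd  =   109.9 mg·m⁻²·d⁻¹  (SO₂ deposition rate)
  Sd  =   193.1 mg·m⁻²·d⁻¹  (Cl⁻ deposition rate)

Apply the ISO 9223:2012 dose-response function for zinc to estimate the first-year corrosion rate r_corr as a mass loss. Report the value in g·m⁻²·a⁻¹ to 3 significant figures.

zinc: T>10 °C ⇒ hinge -0.071·(17.9−10) = -0.5609
  SO₂ term: 0.0129·109.9^0.44·exp(0.046·42-0.5609) = 0.4019
  Cl⁻ term: 0.0175·193.1^0.57·exp(0.008·42+0.085·17.9) = 2.252
  r_corr = 0.4019 + 2.252 = 2.654 μm/a
Convert to mass loss: 2.654 μm/a × 7.14 g/cm³ = 18.95 g·m⁻²·a⁻¹

r_corr = 19.0 g·m⁻²·a⁻¹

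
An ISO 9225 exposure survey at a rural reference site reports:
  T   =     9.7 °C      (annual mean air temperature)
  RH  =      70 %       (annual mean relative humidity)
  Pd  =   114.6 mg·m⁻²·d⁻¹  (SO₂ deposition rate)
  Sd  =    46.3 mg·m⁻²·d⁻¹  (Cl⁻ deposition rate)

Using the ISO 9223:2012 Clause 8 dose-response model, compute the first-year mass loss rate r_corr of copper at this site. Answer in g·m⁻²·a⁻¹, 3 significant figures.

r_corr = 14.9 g·m⁻²·a⁻¹

copper: T≤10 °C ⇒ hinge +0.126·(9.7−10) = -0.0378
  sulphur-dioxide contribution → 1.089 μm/a
  chloride contribution → 0.5771 μm/a
  total first-year rate 1.666 μm/a
Convert to mass loss: 1.666 μm/a × 8.96 g/cm³ = 14.93 g·m⁻²·a⁻¹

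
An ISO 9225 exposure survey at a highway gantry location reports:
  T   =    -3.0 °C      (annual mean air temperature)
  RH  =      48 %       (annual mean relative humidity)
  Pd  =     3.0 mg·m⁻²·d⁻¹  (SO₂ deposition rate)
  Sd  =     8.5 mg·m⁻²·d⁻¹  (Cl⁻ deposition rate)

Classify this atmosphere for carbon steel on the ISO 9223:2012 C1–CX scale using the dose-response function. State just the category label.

C2

carbon steel: f(T) = +0.150·(T−10) [T≤10 °C] = -1.9500
  Pd branch = 1.77·Pd^0.52·e^(0.02·RH+f) = 1.164 μm/a
  Sd branch = 0.102·Sd^0.62·e^(0.033·RH+0.04·T) = 1.662 μm/a
  sum: 1.164 + 1.662 → r_corr = 2.827 μm/a
Category bounds: 1.3…25 μm/a bracket r_corr ⇒ C2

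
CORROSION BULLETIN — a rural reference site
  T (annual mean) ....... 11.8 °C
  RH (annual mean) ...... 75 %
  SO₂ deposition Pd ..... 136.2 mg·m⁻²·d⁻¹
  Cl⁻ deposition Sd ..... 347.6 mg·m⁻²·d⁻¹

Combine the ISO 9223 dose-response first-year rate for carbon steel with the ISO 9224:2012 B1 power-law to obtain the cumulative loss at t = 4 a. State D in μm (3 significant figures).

carbon steel: temperature factor f = -0.054·(1.8) = -0.0972
  SO₂ term: 1.77·136.2^0.52·exp(0.02·75-0.0972) = 92.68
  Cl⁻ term: 0.102·347.6^0.62·exp(0.033·75+0.04·11.8) = 73.1
  sum: 92.68 + 73.1 → r_corr = 165.8 μm/a
Power-law: D(4) = r_corr · 4^0.523
  D(4) = 165.8 × 4^0.523 = 165.8 × 2.065 = 342.3 μm

D(4) = 342 μm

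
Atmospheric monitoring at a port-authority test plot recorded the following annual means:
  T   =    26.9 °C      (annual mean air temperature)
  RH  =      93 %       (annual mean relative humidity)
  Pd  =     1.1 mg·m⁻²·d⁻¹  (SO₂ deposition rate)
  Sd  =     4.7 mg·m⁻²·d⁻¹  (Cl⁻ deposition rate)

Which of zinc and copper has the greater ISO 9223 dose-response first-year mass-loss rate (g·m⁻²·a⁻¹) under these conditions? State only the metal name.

zinc: f(T) = -0.071·(T−10) [T>10 °C] = -1.1999
  sulphur-dioxide contribution → 0.2921 μm/a
  chloride contribution → 0.8755 μm/a
  total first-year rate 1.168 μm/a
  mass loss = 1.168 μm/a × 7.14 g/cm³ = 8.337 g·m⁻²·a⁻¹
copper: T>10 °C ⇒ hinge -0.080·(26.9−10) = -1.3520
  sulphur-dioxide contribution → 0.3395 μm/a
  chloride contribution → 1.654 μm/a
  total first-year rate 1.994 μm/a
  mass loss = 1.994 μm/a × 8.96 g/cm³ = 17.87 g·m⁻²·a⁻¹
Ordering by g·m⁻²·a⁻¹: copper (17.9) > zinc (8.34)

copper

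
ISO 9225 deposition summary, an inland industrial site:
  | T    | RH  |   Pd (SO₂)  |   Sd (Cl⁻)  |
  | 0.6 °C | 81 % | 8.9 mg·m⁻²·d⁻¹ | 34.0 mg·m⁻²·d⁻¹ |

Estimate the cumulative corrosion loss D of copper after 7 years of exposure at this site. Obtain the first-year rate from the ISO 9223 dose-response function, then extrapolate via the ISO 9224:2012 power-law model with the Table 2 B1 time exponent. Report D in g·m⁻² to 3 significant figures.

copper: f(T) = +0.126·(T−10) [T≤10 °C] = -1.1844
  SO₂ term: 0.0053·8.9^0.26·exp(0.059·81-1.1844) = 0.3406
  Sd branch = 0.01025·Sd^0.27·e^(0.036·RH+0.049·T) = 0.5051 μm/a
  sum: 0.3406 + 0.5051 → r_corr = 0.8457 μm/a
ISO 9224: D(t) = r_corr · t^b with b = 0.667 (copper, B1)
  D(7) = 0.8457 × 7^0.667 = 0.8457 × 3.662 = 3.097 μm
  Mass loss = 3.097 μm × 8.96 g/cm³ = 27.75 g·m⁻²

D(7) = 27.7 g·m⁻²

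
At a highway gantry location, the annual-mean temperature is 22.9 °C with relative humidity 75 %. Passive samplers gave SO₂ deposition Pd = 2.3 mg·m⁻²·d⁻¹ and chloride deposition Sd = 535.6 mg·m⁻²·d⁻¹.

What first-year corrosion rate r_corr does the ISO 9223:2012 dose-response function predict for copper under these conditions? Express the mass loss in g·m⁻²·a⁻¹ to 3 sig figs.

copper: T>10 °C ⇒ hinge -0.080·(22.9−10) = -1.0320
  sulphur-dioxide contribution → 0.1958 μm/a
  chloride contribution → 2.555 μm/a
  ⇒ r_corr(copper) = 2.751 μm/a
Convert to mass loss: 2.751 μm/a × 8.96 g/cm³ = 24.65 g·m⁻²·a⁻¹

r_corr = 24.6 g·m⁻²·a⁻¹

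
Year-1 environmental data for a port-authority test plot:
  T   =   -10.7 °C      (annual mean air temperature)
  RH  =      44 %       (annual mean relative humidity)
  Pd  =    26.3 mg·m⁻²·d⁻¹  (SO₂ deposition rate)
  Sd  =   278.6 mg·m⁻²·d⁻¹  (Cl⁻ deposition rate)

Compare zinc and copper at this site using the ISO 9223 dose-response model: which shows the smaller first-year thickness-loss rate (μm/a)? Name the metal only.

zinc: temperature factor f = +0.038·(-20.7) = -0.7866
  sulphur-dioxide contribution → 0.1874 μm/a
  chloride contribution → 0.2481 μm/a
  total first-year rate 0.4355 μm/a
copper: temperature factor f = +0.126·(-20.7) = -2.6082
  sulphur-dioxide contribution → 0.01225 μm/a
  chloride contribution → 0.1352 μm/a
  ⇒ r_corr(copper) = 0.1475 μm/a
Ordering by μm/a: zinc (0.435) > copper (0.147)

copper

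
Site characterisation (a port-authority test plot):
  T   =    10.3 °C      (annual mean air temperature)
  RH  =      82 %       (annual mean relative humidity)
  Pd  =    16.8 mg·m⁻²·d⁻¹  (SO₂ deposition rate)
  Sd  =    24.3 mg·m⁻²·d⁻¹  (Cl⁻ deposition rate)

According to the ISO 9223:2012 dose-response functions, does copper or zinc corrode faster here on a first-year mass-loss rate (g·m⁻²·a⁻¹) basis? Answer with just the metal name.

copper

copper: T>10 °C ⇒ hinge -0.080·(10.3−10) = -0.0240
  Pd branch = 0.0053·Pd^0.26·e^(0.059·RH+f) = 1.36 μm/a
  Cl⁻ term: 0.01025·24.3^0.27·exp(0.036·82+0.049·10.3) = 0.7692
  r_corr = 1.36 + 0.7692 = 2.129 μm/a
  mass loss = 2.129 μm/a × 8.96 g/cm³ = 19.08 g·m⁻²·a⁻¹
zinc: T>10 °C ⇒ hinge -0.071·(10.3−10) = -0.0213
  SO₂ term: 0.0129·16.8^0.44·exp(0.046·82-0.0213) = 1.899
  Cl⁻ term: 0.0175·24.3^0.57·exp(0.008·82+0.085·10.3) = 0.4988
  r_corr = 1.899 + 0.4988 = 2.398 μm/a
  mass loss = 2.398 μm/a × 7.14 g/cm³ = 17.12 g·m⁻²·a⁻¹
Ordering by g·m⁻²·a⁻¹: copper (19.1) > zinc (17.1)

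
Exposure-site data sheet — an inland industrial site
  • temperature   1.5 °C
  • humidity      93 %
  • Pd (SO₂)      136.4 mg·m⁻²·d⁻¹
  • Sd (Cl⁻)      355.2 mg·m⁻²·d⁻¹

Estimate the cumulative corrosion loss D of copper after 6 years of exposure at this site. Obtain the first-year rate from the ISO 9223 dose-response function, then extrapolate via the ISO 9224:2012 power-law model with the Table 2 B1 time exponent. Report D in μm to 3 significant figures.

copper: temperature factor f = +0.126·(-8.5) = -1.0710
  SO₂ term: 0.0053·136.4^0.26·exp(0.059·93-1.0710) = 1.575
  Sd branch = 0.01025·Sd^0.27·e^(0.036·RH+0.049·T) = 1.532 μm/a
  r_corr = 1.575 + 1.532 = 3.107 μm/a
ISO 9224: D(t) = r_corr · t^b with b = 0.667 (copper, B1)
  D(6) = 3.107 × 6^0.667 = 3.107 × 3.304 = 10.26 μm

D(6) = 10.3 μm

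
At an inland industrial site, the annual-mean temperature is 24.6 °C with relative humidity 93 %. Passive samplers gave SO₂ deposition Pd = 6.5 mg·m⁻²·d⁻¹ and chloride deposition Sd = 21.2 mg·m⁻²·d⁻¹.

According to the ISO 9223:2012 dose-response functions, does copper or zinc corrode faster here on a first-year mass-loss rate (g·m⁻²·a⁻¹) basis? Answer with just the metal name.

copper

copper: T>10 °C ⇒ hinge -0.080·(24.6−10) = -1.1680
  Pd branch = 0.0053·Pd^0.26·e^(0.059·RH+f) = 0.6477 μm/a
  Sd branch = 0.01025·Sd^0.27·e^(0.036·RH+0.049·T) = 2.22 μm/a
  r_corr = 0.6477 + 2.22 = 2.868 μm/a
  mass loss = 2.868 μm/a × 8.96 g/cm³ = 25.69 g·m⁻²·a⁻¹
zinc: temperature factor f = -0.071·(14.6) = -1.0366
  Pd branch = 0.0129·Pd^0.44·e^(0.046·RH+f) = 0.7516 μm/a
  Sd branch = 0.0175·Sd^0.57·e^(0.008·RH+0.085·T) = 1.699 μm/a
  r_corr = 0.7516 + 1.699 = 2.451 μm/a
  mass loss = 2.451 μm/a × 7.14 g/cm³ = 17.5 g·m⁻²·a⁻¹
Ordering by g·m⁻²·a⁻¹: copper (25.7) > zinc (17.5)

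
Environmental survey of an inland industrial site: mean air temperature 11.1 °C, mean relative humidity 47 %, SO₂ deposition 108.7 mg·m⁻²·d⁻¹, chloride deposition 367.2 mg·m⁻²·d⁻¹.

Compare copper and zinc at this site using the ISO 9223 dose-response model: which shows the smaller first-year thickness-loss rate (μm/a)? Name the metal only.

copper: f(T) = -0.080·(T−10) [T>10 °C] = -0.0880
  sulphur-dioxide contribution → 0.2629 μm/a
  chloride contribution → 0.4724 μm/a
  total first-year rate 0.7353 μm/a
zinc: f(T) = -0.071·(T−10) [T>10 °C] = -0.0781
  sulphur-dioxide contribution → 0.8157 μm/a
  chloride contribution → 1.897 μm/a
  total first-year rate 2.713 μm/a
Ordering by μm/a: zinc (2.71) > copper (0.735)

copper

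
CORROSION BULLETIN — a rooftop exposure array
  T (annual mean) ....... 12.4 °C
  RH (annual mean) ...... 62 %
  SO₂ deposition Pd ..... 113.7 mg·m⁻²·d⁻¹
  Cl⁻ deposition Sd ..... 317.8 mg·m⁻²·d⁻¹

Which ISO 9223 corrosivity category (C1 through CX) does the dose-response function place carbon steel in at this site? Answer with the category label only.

C5

carbon steel: T>10 °C ⇒ hinge -0.054·(12.4−10) = -0.1296
  Pd branch = 1.77·Pd^0.52·e^(0.02·RH+f) = 62.98 μm/a
  Sd branch = 0.102·Sd^0.62·e^(0.033·RH+0.04·T) = 46.12 μm/a
  r_corr = 62.98 + 46.12 = 109.1 μm/a
109 μm/a falls in (80, 200] for carbon steel → category C5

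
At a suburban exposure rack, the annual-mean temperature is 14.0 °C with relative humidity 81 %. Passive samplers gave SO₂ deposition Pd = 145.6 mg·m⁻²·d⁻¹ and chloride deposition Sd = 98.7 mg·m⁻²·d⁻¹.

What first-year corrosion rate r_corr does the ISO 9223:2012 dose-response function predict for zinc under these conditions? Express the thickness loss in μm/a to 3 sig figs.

r_corr = 5.11 μm/a

zinc: temperature factor f = -0.071·(4.0) = -0.2840
  SO₂ term: 0.0129·145.6^0.44·exp(0.046·81-0.2840) = 3.608
  Cl⁻ term: 0.0175·98.7^0.57·exp(0.008·81+0.085·14.0) = 1.507
  r_corr = 3.608 + 1.507 = 5.114 μm/a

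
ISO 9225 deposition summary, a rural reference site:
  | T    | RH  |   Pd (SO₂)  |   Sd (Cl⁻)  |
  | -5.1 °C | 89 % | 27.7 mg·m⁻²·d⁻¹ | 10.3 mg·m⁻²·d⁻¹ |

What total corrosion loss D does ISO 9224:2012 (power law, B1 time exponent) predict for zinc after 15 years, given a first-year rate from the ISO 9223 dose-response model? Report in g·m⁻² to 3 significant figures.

zinc: temperature factor f = +0.038·(-15.1) = -0.5738
  SO₂ term: 0.0129·27.7^0.44·exp(0.046·89-0.5738) = 1.88
  Cl⁻ term: 0.0175·10.3^0.57·exp(0.008·89+0.085·-5.1) = 0.08736
  r_corr = 1.88 + 0.08736 = 1.967 μm/a
ISO 9224: D(t) = r_corr · t^b with b = 0.813 (zinc, B1)
  D(15) = 1.967 × 15^0.813 = 1.967 × 9.04 = 17.78 μm
  Mass loss = 17.78 μm × 7.14 g/cm³ = 127 g·m⁻²

D(15) = 127 g·m⁻²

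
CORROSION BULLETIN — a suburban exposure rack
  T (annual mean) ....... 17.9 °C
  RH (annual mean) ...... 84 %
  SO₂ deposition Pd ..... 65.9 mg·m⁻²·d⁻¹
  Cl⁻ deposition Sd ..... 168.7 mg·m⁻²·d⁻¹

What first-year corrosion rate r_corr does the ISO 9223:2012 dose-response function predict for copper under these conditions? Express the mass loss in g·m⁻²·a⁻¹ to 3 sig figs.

copper: temperature factor f = -0.080·(7.9) = -0.6320
  sulphur-dioxide contribution → 1.189 μm/a
  chloride contribution → 2.024 μm/a
  total first-year rate 3.213 μm/a
Convert to mass loss: 3.213 μm/a × 8.96 g/cm³ = 28.79 g·m⁻²·a⁻¹

r_corr = 28.8 g·m⁻²·a⁻¹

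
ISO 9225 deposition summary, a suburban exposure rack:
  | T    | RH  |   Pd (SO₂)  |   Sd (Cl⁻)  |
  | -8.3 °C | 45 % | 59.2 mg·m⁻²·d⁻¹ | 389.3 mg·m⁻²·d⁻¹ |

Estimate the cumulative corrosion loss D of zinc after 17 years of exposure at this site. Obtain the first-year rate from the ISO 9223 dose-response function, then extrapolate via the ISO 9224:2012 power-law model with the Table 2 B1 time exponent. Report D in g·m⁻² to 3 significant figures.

D(17) = 48.5 g·m⁻²

zinc: temperature factor f = +0.038·(-18.3) = -0.6954
  Pd branch = 0.0129·Pd^0.44·e^(0.046·RH+f) = 0.3072 μm/a
  Cl⁻ term: 0.0175·389.3^0.57·exp(0.008·45+0.085·-8.3) = 0.3711
  sum: 0.3072 + 0.3711 → r_corr = 0.6782 μm/a
ISO 9224: D(t) = r_corr · t^b with b = 0.813 (zinc, B1)
  D(17) = 0.6782 × 17^0.813 = 0.6782 × 10.01 = 6.788 μm
  Mass loss = 6.788 μm × 7.14 g/cm³ = 48.47 g·m⁻²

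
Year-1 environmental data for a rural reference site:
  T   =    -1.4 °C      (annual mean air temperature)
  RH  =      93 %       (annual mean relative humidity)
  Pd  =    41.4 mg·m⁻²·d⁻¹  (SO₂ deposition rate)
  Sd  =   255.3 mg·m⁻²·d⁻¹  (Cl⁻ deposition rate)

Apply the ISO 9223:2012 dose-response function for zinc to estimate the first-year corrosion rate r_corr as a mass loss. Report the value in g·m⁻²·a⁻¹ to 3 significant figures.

r_corr = 27.7 g·m⁻²·a⁻¹

zinc: temperature factor f = +0.038·(-11.4) = -0.4332
  Pd branch = 0.0129·Pd^0.44·e^(0.046·RH+f) = 3.103 μm/a
  Cl⁻ term: 0.0175·255.3^0.57·exp(0.008·93+0.085·-1.4) = 0.77
  r_corr = 3.103 + 0.77 = 3.873 μm/a
Convert to mass loss: 3.873 μm/a × 7.14 g/cm³ = 27.66 g·m⁻²·a⁻¹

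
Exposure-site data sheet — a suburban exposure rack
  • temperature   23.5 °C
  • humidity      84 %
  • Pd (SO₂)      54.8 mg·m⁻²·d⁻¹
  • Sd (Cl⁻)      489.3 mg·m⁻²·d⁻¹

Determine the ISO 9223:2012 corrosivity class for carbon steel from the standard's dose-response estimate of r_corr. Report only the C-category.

carbon steel: temperature factor f = -0.054·(13.5) = -0.7290
  Pd branch = 1.77·Pd^0.52·e^(0.02·RH+f) = 36.74 μm/a
  Cl⁻ term: 0.102·489.3^0.62·exp(0.033·84+0.04·23.5) = 194.2
  r_corr = 36.74 + 194.2 = 230.9 μm/a
231 μm/a falls in (200, 700] for carbon steel → category CX

CX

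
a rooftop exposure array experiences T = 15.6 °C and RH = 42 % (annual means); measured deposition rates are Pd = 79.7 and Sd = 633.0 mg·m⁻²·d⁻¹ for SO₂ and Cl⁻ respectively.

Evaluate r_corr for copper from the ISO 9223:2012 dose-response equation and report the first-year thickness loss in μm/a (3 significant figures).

r_corr = 0.696 μm/a

copper: f(T) = -0.080·(T−10) [T>10 °C] = -0.4480
  Pd branch = 0.0053·Pd^0.26·e^(0.059·RH+f) = 0.126 μm/a
  Sd branch = 0.01025·Sd^0.27·e^(0.036·RH+0.049·T) = 0.5698 μm/a
  sum: 0.126 + 0.5698 → r_corr = 0.6958 μm/a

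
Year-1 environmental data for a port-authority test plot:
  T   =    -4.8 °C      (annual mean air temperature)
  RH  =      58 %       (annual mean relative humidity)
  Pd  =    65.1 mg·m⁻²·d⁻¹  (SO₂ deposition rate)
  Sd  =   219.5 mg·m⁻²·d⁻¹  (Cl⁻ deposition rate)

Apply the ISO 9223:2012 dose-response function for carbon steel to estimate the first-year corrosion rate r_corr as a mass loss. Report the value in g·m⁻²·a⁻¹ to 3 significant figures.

carbon steel: temperature factor f = +0.150·(-14.8) = -2.2200
  SO₂ term: 1.77·65.1^0.52·exp(0.02·58-2.2200) = 5.379
  Cl⁻ term: 0.102·219.5^0.62·exp(0.033·58+0.04·-4.8) = 16.15
  r_corr = 5.379 + 16.15 = 21.53 μm/a
Convert to mass loss: 21.53 μm/a × 7.85 g/cm³ = 169 g·m⁻²·a⁻¹

r_corr = 169 g·m⁻²·a⁻¹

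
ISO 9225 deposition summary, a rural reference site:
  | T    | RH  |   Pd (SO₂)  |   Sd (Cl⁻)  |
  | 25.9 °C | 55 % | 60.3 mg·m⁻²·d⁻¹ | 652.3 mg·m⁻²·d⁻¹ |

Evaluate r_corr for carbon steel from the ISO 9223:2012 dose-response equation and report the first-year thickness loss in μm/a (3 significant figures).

carbon steel: temperature factor f = -0.054·(15.9) = -0.8586
  Pd branch = 1.77·Pd^0.52·e^(0.02·RH+f) = 18.99 μm/a
  Cl⁻ term: 0.102·652.3^0.62·exp(0.033·55+0.04·25.9) = 98.11
  sum: 18.99 + 98.11 → r_corr = 117.1 μm/a

r_corr = 117 μm/a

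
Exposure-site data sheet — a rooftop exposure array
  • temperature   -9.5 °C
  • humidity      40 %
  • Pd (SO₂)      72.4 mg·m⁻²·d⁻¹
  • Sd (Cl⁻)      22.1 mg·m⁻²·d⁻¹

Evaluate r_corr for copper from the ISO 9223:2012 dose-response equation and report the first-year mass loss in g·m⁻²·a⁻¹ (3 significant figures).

r_corr = 0.693 g·m⁻²·a⁻¹

copper: T≤10 °C ⇒ hinge +0.126·(-9.5−10) = -2.4570
  Pd branch = 0.0053·Pd^0.26·e^(0.059·RH+f) = 0.01464 μm/a
  Sd branch = 0.01025·Sd^0.27·e^(0.036·RH+0.049·T) = 0.06265 μm/a
  sum: 0.01464 + 0.06265 → r_corr = 0.0773 μm/a
Convert to mass loss: 0.0773 μm/a × 8.96 g/cm³ = 0.6926 g·m⁻²·a⁻¹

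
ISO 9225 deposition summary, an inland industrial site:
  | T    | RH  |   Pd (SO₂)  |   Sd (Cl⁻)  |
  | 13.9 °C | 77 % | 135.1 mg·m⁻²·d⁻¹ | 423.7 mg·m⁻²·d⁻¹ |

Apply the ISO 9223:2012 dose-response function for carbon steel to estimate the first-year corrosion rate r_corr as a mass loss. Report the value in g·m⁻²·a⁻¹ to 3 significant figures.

r_corr = 1.43e+03 g·m⁻²·a⁻¹

carbon steel: f(T) = -0.054·(T−10) [T>10 °C] = -0.2106
  sulphur-dioxide contribution → 85.76 μm/a
  chloride contribution → 96.03 μm/a
  ⇒ r_corr(carbon steel) = 181.8 μm/a
Convert to mass loss: 181.8 μm/a × 7.85 g/cm³ = 1427 g·m⁻²·a⁻¹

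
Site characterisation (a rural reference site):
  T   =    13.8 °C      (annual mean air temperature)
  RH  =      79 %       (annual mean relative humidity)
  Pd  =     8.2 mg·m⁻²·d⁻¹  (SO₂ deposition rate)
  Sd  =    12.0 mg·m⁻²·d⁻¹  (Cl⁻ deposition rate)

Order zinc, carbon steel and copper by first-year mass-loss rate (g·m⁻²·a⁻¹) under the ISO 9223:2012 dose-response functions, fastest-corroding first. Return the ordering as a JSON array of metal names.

zinc: temperature factor f = -0.071·(3.8) = -0.2698
  SO₂ term: 0.0129·8.2^0.44·exp(0.046·79-0.2698) = 0.9413
  Cl⁻ term: 0.0175·12.0^0.57·exp(0.008·79+0.085·13.8) = 0.4386
  sum: 0.9413 + 0.4386 → r_corr = 1.38 μm/a
  mass loss = 1.38 μm/a × 7.14 g/cm³ = 9.852 g·m⁻²·a⁻¹
carbon steel: T>10 °C ⇒ hinge -0.054·(13.8−10) = -0.2052
  Pd branch = 1.77·Pd^0.52·e^(0.02·RH+f) = 20.9 μm/a
  Sd branch = 0.102·Sd^0.62·e^(0.033·RH+0.04·T) = 11.21 μm/a
  r_corr = 20.9 + 11.21 = 32.11 μm/a
  mass loss = 32.11 μm/a × 7.85 g/cm³ = 252.1 g·m⁻²·a⁻¹
copper: f(T) = -0.080·(T−10) [T>10 °C] = -0.3040
  SO₂ term: 0.0053·8.2^0.26·exp(0.059·79-0.3040) = 0.7146
  Cl⁻ term: 0.01025·12.0^0.27·exp(0.036·79+0.049·13.8) = 0.6775
  r_corr = 0.7146 + 0.6775 = 1.392 μm/a
  mass loss = 1.392 μm/a × 8.96 g/cm³ = 12.47 g·m⁻²·a⁻¹
Ordering by g·m⁻²·a⁻¹: carbon steel (252) > copper (12.5) > zinc (9.85)

["carbon steel", "copper", "zinc"]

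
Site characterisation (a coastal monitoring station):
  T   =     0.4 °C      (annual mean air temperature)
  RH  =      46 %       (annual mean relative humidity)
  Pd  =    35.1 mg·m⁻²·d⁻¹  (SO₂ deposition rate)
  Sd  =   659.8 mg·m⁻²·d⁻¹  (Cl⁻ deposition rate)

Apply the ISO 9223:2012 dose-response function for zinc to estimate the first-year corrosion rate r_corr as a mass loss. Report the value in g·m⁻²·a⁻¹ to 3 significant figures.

zinc: T≤10 °C ⇒ hinge +0.038·(0.4−10) = -0.3648
  sulphur-dioxide contribution → 0.3557 μm/a
  chloride contribution → 1.058 μm/a
  total first-year rate 1.414 μm/a
Convert to mass loss: 1.414 μm/a × 7.14 g/cm³ = 10.1 g·m⁻²·a⁻¹

r_corr = 10.1 g·m⁻²·a⁻¹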